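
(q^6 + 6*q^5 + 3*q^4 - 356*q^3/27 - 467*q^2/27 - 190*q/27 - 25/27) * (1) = q^6 + 6*q^5 + 3*q^4 - 356*q^3/27 - 467*q^2/27 - 190*q/27 - 25/27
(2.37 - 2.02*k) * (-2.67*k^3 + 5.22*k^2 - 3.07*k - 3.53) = 5.3934*k^4 - 16.8723*k^3 + 18.5728*k^2 - 0.145300000000001*k - 8.3661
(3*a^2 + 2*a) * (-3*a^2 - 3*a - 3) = -9*a^4 - 15*a^3 - 15*a^2 - 6*a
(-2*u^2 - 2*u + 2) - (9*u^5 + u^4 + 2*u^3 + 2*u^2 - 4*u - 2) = -9*u^5 - u^4 - 2*u^3 - 4*u^2 + 2*u + 4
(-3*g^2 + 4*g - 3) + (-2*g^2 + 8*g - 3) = -5*g^2 + 12*g - 6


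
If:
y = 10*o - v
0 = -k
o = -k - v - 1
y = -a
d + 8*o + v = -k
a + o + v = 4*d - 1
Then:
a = -72/17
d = -18/17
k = 0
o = 5/17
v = -22/17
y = 72/17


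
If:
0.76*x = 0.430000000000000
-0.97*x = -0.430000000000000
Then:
No Solution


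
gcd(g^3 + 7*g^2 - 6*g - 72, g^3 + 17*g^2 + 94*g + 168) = g^2 + 10*g + 24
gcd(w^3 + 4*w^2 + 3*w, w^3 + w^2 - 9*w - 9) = w^2 + 4*w + 3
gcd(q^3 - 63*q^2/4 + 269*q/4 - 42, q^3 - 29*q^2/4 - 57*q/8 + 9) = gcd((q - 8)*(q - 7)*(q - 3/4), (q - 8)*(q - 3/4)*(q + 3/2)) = q^2 - 35*q/4 + 6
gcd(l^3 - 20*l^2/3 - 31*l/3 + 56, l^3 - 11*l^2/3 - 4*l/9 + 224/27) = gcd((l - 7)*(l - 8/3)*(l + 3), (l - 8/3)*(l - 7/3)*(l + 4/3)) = l - 8/3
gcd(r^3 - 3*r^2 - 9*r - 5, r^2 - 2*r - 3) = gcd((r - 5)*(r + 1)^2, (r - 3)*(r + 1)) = r + 1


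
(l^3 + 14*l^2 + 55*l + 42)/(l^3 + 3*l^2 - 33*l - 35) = (l + 6)/(l - 5)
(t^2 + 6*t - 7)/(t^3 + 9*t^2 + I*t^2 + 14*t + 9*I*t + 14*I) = (t - 1)/(t^2 + t*(2 + I) + 2*I)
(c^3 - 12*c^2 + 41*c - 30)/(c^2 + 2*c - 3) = (c^2 - 11*c + 30)/(c + 3)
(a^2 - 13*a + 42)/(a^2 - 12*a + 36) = (a - 7)/(a - 6)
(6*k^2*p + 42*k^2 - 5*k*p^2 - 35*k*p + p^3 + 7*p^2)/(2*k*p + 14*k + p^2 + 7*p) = (6*k^2 - 5*k*p + p^2)/(2*k + p)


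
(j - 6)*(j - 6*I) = j^2 - 6*j - 6*I*j + 36*I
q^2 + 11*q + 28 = (q + 4)*(q + 7)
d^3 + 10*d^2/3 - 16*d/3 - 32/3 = (d - 2)*(d + 4/3)*(d + 4)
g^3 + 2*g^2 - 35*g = g*(g - 5)*(g + 7)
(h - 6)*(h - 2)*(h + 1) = h^3 - 7*h^2 + 4*h + 12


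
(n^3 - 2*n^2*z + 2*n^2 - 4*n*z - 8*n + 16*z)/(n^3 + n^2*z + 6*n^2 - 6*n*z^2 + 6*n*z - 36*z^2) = (n^2 + 2*n - 8)/(n^2 + 3*n*z + 6*n + 18*z)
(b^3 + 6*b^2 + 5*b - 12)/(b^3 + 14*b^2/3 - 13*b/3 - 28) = 3*(b - 1)/(3*b - 7)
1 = 1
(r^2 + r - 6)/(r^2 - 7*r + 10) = (r + 3)/(r - 5)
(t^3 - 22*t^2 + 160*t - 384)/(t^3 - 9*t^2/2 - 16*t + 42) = 2*(t^2 - 16*t + 64)/(2*t^2 + 3*t - 14)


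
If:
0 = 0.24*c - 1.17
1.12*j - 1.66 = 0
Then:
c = 4.88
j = 1.48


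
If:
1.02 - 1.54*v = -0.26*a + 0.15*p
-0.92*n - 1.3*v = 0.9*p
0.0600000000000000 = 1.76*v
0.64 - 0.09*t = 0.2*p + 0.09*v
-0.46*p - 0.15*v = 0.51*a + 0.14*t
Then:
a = -2.55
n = -2.04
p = 2.04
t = 2.55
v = 0.03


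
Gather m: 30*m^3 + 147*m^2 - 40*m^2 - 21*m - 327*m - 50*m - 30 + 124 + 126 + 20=30*m^3 + 107*m^2 - 398*m + 240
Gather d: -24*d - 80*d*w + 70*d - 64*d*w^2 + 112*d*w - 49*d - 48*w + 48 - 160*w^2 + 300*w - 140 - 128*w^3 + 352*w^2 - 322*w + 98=d*(-64*w^2 + 32*w - 3) - 128*w^3 + 192*w^2 - 70*w + 6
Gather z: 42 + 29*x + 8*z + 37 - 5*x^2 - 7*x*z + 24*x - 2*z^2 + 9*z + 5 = -5*x^2 + 53*x - 2*z^2 + z*(17 - 7*x) + 84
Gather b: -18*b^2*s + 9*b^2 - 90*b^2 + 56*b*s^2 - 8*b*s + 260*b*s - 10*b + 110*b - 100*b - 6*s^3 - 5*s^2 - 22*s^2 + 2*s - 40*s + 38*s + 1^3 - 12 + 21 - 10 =b^2*(-18*s - 81) + b*(56*s^2 + 252*s) - 6*s^3 - 27*s^2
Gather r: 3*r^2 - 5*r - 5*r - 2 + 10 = 3*r^2 - 10*r + 8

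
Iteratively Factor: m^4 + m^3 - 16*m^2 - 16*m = (m - 4)*(m^3 + 5*m^2 + 4*m) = (m - 4)*(m + 4)*(m^2 + m) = m*(m - 4)*(m + 4)*(m + 1)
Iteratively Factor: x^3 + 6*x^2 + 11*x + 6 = (x + 2)*(x^2 + 4*x + 3) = (x + 2)*(x + 3)*(x + 1)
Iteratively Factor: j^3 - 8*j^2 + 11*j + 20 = (j - 5)*(j^2 - 3*j - 4) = (j - 5)*(j - 4)*(j + 1)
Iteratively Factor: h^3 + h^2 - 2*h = (h)*(h^2 + h - 2) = h*(h - 1)*(h + 2)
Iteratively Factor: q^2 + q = (q + 1)*(q)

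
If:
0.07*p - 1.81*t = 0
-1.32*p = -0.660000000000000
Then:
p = 0.50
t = 0.02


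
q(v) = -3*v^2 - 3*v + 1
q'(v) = -6*v - 3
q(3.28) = -41.12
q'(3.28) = -22.68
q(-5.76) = -81.25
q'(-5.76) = 31.56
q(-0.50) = 1.75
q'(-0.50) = 0.00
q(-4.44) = -44.82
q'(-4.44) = 23.64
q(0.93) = -4.38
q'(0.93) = -8.58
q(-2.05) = -5.46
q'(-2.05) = 9.30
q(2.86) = -32.12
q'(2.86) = -20.16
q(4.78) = -81.89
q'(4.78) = -31.68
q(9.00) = -269.00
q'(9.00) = -57.00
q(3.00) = -35.00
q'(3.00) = -21.00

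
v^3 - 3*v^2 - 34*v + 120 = (v - 5)*(v - 4)*(v + 6)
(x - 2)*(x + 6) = x^2 + 4*x - 12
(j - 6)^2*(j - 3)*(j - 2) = j^4 - 17*j^3 + 102*j^2 - 252*j + 216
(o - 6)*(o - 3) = o^2 - 9*o + 18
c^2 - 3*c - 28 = (c - 7)*(c + 4)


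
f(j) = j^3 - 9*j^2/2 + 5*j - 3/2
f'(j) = 3*j^2 - 9*j + 5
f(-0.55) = -5.78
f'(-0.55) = 10.86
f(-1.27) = -17.16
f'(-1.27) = 21.27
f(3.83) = 7.82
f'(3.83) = 14.54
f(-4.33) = -188.70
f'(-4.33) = 100.22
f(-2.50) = -57.75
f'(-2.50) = 46.25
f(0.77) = 0.14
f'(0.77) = -0.15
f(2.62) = -1.31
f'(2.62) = 2.01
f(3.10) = 0.55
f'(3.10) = 5.93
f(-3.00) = -84.00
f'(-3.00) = 59.00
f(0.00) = -1.50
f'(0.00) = 5.00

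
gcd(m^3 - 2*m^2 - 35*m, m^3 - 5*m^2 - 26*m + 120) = m + 5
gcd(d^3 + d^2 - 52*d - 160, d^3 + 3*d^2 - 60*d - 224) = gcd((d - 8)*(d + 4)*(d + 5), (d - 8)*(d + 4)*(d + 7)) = d^2 - 4*d - 32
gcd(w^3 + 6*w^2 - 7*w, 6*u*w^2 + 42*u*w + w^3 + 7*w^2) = w^2 + 7*w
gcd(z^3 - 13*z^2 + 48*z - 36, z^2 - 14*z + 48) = z - 6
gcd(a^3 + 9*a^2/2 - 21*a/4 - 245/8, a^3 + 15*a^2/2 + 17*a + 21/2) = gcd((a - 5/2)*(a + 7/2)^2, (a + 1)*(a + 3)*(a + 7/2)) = a + 7/2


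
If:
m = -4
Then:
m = -4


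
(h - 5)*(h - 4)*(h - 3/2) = h^3 - 21*h^2/2 + 67*h/2 - 30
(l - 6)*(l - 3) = l^2 - 9*l + 18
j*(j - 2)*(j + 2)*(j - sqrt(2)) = j^4 - sqrt(2)*j^3 - 4*j^2 + 4*sqrt(2)*j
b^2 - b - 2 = (b - 2)*(b + 1)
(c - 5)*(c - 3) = c^2 - 8*c + 15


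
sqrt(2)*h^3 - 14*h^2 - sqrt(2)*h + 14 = (h - 1)*(h - 7*sqrt(2))*(sqrt(2)*h + sqrt(2))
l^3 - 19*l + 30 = (l - 3)*(l - 2)*(l + 5)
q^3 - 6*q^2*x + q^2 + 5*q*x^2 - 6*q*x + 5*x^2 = (q + 1)*(q - 5*x)*(q - x)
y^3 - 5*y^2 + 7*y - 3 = (y - 3)*(y - 1)^2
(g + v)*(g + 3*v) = g^2 + 4*g*v + 3*v^2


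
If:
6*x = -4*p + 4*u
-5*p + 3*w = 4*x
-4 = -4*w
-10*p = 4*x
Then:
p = -3/5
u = 33/20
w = 1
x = 3/2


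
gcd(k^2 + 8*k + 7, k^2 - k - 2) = k + 1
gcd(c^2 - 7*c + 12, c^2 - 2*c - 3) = c - 3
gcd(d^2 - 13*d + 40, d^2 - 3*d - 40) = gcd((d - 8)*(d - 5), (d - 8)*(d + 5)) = d - 8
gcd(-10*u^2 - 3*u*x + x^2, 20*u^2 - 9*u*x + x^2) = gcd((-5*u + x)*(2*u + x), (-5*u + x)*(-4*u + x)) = -5*u + x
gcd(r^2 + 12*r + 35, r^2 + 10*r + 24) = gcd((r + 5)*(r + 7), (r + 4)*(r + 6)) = 1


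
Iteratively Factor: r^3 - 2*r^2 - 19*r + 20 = (r + 4)*(r^2 - 6*r + 5) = (r - 5)*(r + 4)*(r - 1)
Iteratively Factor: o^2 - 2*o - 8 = (o - 4)*(o + 2)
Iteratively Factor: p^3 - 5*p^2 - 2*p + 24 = (p + 2)*(p^2 - 7*p + 12) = (p - 3)*(p + 2)*(p - 4)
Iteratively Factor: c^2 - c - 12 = (c + 3)*(c - 4)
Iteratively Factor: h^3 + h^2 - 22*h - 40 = (h - 5)*(h^2 + 6*h + 8) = (h - 5)*(h + 2)*(h + 4)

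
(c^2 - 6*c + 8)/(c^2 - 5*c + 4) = (c - 2)/(c - 1)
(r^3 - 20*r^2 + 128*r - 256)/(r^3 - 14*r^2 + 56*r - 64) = (r - 8)/(r - 2)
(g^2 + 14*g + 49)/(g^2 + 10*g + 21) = (g + 7)/(g + 3)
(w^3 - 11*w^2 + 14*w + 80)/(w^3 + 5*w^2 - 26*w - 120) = (w^2 - 6*w - 16)/(w^2 + 10*w + 24)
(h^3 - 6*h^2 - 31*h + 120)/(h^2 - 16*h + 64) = (h^2 + 2*h - 15)/(h - 8)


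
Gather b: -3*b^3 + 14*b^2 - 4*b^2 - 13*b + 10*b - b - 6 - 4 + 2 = -3*b^3 + 10*b^2 - 4*b - 8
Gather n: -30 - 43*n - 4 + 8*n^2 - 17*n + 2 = 8*n^2 - 60*n - 32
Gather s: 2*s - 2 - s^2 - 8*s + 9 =-s^2 - 6*s + 7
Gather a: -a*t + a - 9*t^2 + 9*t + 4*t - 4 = a*(1 - t) - 9*t^2 + 13*t - 4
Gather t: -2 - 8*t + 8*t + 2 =0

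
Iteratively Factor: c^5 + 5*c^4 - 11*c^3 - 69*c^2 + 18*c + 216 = (c - 3)*(c^4 + 8*c^3 + 13*c^2 - 30*c - 72) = (c - 3)*(c + 4)*(c^3 + 4*c^2 - 3*c - 18) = (c - 3)*(c - 2)*(c + 4)*(c^2 + 6*c + 9) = (c - 3)*(c - 2)*(c + 3)*(c + 4)*(c + 3)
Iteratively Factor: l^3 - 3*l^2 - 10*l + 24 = (l - 2)*(l^2 - l - 12) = (l - 4)*(l - 2)*(l + 3)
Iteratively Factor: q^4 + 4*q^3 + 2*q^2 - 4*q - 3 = (q + 3)*(q^3 + q^2 - q - 1) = (q - 1)*(q + 3)*(q^2 + 2*q + 1) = (q - 1)*(q + 1)*(q + 3)*(q + 1)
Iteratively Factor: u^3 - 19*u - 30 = (u - 5)*(u^2 + 5*u + 6) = (u - 5)*(u + 2)*(u + 3)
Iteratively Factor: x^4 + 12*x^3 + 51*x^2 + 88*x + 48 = (x + 4)*(x^3 + 8*x^2 + 19*x + 12) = (x + 1)*(x + 4)*(x^2 + 7*x + 12) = (x + 1)*(x + 4)^2*(x + 3)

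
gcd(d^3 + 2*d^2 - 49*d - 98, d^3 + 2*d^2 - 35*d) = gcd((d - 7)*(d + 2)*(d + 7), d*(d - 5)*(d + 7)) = d + 7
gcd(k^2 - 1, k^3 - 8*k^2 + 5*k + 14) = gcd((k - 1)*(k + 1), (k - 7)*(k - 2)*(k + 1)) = k + 1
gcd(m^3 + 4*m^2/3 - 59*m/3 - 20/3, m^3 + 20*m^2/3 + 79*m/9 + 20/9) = m^2 + 16*m/3 + 5/3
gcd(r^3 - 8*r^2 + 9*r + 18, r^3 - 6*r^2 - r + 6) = r^2 - 5*r - 6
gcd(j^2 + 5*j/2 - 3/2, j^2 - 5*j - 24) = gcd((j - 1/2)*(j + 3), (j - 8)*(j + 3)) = j + 3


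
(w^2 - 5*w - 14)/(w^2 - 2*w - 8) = (w - 7)/(w - 4)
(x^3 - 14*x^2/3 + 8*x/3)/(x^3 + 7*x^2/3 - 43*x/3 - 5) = x*(3*x^2 - 14*x + 8)/(3*x^3 + 7*x^2 - 43*x - 15)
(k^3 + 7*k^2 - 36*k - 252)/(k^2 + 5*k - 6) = (k^2 + k - 42)/(k - 1)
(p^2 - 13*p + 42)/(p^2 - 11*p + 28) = (p - 6)/(p - 4)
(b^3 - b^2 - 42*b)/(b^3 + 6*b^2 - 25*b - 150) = b*(b - 7)/(b^2 - 25)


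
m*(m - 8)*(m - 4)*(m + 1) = m^4 - 11*m^3 + 20*m^2 + 32*m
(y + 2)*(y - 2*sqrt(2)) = y^2 - 2*sqrt(2)*y + 2*y - 4*sqrt(2)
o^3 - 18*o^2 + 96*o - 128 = (o - 8)^2*(o - 2)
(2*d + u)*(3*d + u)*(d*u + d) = 6*d^3*u + 6*d^3 + 5*d^2*u^2 + 5*d^2*u + d*u^3 + d*u^2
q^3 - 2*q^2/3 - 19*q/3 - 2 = (q - 3)*(q + 1/3)*(q + 2)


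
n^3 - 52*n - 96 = (n - 8)*(n + 2)*(n + 6)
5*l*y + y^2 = y*(5*l + y)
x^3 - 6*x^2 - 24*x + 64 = (x - 8)*(x - 2)*(x + 4)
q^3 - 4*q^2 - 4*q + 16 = (q - 4)*(q - 2)*(q + 2)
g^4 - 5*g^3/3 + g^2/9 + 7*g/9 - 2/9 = (g - 1)^2*(g - 1/3)*(g + 2/3)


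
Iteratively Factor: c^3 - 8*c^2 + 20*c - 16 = (c - 2)*(c^2 - 6*c + 8) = (c - 4)*(c - 2)*(c - 2)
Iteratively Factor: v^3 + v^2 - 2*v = (v - 1)*(v^2 + 2*v) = v*(v - 1)*(v + 2)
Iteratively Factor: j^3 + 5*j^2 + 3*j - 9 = (j + 3)*(j^2 + 2*j - 3) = (j - 1)*(j + 3)*(j + 3)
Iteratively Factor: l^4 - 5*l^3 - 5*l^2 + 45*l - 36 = (l - 4)*(l^3 - l^2 - 9*l + 9) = (l - 4)*(l - 3)*(l^2 + 2*l - 3) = (l - 4)*(l - 3)*(l + 3)*(l - 1)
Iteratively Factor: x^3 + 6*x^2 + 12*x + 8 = (x + 2)*(x^2 + 4*x + 4) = (x + 2)^2*(x + 2)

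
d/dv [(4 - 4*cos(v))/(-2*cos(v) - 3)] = -20*sin(v)/(2*cos(v) + 3)^2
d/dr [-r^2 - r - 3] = -2*r - 1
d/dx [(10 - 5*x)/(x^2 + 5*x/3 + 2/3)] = 45*(x^2 - 4*x - 4)/(9*x^4 + 30*x^3 + 37*x^2 + 20*x + 4)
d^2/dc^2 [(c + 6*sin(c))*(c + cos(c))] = -6*c*sin(c) - c*cos(c) - 2*sin(c) - 12*sin(2*c) + 12*cos(c) + 2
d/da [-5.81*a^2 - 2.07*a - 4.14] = -11.62*a - 2.07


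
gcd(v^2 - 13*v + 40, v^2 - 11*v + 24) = v - 8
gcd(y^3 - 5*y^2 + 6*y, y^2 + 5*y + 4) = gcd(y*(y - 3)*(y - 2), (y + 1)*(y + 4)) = 1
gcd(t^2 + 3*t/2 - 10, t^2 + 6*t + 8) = t + 4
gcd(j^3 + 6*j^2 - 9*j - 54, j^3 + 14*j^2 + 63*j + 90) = j^2 + 9*j + 18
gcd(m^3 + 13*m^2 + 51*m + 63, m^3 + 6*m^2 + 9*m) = m^2 + 6*m + 9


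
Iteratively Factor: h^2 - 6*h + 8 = (h - 4)*(h - 2)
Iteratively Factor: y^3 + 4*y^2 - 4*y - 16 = (y + 4)*(y^2 - 4) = (y + 2)*(y + 4)*(y - 2)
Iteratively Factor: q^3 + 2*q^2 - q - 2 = (q - 1)*(q^2 + 3*q + 2) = (q - 1)*(q + 2)*(q + 1)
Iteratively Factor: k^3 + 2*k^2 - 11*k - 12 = (k - 3)*(k^2 + 5*k + 4) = (k - 3)*(k + 1)*(k + 4)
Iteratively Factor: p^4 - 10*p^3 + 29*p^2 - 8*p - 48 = (p - 4)*(p^3 - 6*p^2 + 5*p + 12) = (p - 4)*(p - 3)*(p^2 - 3*p - 4) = (p - 4)*(p - 3)*(p + 1)*(p - 4)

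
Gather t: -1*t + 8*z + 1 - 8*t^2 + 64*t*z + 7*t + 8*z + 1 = -8*t^2 + t*(64*z + 6) + 16*z + 2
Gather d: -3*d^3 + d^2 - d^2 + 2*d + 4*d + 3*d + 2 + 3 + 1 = -3*d^3 + 9*d + 6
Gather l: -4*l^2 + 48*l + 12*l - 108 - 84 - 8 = -4*l^2 + 60*l - 200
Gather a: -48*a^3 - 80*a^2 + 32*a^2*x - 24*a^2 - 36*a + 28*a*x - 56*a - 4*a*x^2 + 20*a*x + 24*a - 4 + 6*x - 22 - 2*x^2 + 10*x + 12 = -48*a^3 + a^2*(32*x - 104) + a*(-4*x^2 + 48*x - 68) - 2*x^2 + 16*x - 14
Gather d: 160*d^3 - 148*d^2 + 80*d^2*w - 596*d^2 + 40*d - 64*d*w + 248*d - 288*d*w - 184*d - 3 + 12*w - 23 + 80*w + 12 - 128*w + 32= 160*d^3 + d^2*(80*w - 744) + d*(104 - 352*w) - 36*w + 18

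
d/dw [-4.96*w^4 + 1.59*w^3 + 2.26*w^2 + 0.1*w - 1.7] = -19.84*w^3 + 4.77*w^2 + 4.52*w + 0.1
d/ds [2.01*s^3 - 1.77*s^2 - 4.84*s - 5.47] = 6.03*s^2 - 3.54*s - 4.84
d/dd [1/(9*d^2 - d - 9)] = (1 - 18*d)/(-9*d^2 + d + 9)^2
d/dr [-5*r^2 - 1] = -10*r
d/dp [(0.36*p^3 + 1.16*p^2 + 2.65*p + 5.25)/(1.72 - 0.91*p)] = (-0.6552*p^3 + 0.802*p^2 + 3.9904*p + 9.3355)/(0.8281*p^2 - 3.1304*p + 2.9584)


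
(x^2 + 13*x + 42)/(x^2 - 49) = (x + 6)/(x - 7)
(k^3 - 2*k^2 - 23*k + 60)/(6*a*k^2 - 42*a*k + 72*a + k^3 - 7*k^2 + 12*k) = (k + 5)/(6*a + k)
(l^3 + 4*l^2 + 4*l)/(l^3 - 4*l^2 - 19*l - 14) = l*(l + 2)/(l^2 - 6*l - 7)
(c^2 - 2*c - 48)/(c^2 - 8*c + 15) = (c^2 - 2*c - 48)/(c^2 - 8*c + 15)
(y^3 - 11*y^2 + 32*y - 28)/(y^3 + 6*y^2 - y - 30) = (y^2 - 9*y + 14)/(y^2 + 8*y + 15)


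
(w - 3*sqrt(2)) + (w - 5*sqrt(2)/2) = 2*w - 11*sqrt(2)/2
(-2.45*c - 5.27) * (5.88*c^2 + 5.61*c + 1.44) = -14.406*c^3 - 44.7321*c^2 - 33.0927*c - 7.5888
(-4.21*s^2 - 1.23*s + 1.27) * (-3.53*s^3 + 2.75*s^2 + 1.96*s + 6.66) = 14.8613*s^5 - 7.2356*s^4 - 16.1172*s^3 - 26.9569*s^2 - 5.7026*s + 8.4582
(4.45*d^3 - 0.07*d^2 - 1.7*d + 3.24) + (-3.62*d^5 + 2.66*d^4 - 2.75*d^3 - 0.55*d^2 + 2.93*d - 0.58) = -3.62*d^5 + 2.66*d^4 + 1.7*d^3 - 0.62*d^2 + 1.23*d + 2.66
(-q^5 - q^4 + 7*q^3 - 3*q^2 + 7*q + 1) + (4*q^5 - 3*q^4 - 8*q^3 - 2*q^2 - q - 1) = 3*q^5 - 4*q^4 - q^3 - 5*q^2 + 6*q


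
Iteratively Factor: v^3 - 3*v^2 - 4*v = (v - 4)*(v^2 + v) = v*(v - 4)*(v + 1)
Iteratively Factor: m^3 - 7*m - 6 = (m + 2)*(m^2 - 2*m - 3) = (m + 1)*(m + 2)*(m - 3)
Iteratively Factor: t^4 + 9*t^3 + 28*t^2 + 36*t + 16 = (t + 2)*(t^3 + 7*t^2 + 14*t + 8) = (t + 2)^2*(t^2 + 5*t + 4) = (t + 1)*(t + 2)^2*(t + 4)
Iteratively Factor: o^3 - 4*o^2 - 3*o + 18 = (o - 3)*(o^2 - o - 6) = (o - 3)*(o + 2)*(o - 3)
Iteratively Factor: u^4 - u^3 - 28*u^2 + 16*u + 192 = (u - 4)*(u^3 + 3*u^2 - 16*u - 48) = (u - 4)*(u + 3)*(u^2 - 16) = (u - 4)^2*(u + 3)*(u + 4)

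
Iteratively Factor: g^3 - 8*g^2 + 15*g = (g - 3)*(g^2 - 5*g) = (g - 5)*(g - 3)*(g)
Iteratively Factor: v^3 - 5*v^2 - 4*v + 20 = (v - 5)*(v^2 - 4) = (v - 5)*(v + 2)*(v - 2)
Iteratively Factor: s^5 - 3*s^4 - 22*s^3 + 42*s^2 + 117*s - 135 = (s + 3)*(s^4 - 6*s^3 - 4*s^2 + 54*s - 45) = (s - 3)*(s + 3)*(s^3 - 3*s^2 - 13*s + 15) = (s - 5)*(s - 3)*(s + 3)*(s^2 + 2*s - 3) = (s - 5)*(s - 3)*(s + 3)^2*(s - 1)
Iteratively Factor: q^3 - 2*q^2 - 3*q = (q + 1)*(q^2 - 3*q) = q*(q + 1)*(q - 3)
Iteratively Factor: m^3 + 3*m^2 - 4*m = (m)*(m^2 + 3*m - 4) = m*(m - 1)*(m + 4)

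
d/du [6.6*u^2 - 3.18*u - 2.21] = 13.2*u - 3.18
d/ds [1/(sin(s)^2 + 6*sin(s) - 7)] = -2*(sin(s) + 3)*cos(s)/(sin(s)^2 + 6*sin(s) - 7)^2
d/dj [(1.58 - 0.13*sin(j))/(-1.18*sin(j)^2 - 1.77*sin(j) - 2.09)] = (-0.1534*sin(j)^2 + 3.7288*sin(j) + 3.0683)*cos(j)/(1.3924*sin(j)^4 + 4.1772*sin(j)^3 + 8.0653*sin(j)^2 + 7.3986*sin(j) + 4.3681)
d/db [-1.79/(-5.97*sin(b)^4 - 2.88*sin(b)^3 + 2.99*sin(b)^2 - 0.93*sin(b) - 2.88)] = (-42.7452*sin(b)^3 - 15.4656*sin(b)^2 + 10.7042*sin(b) - 1.6647)*cos(b)/(5.97*sin(b)^4 + 2.88*sin(b)^3 - 2.99*sin(b)^2 + 0.93*sin(b) + 2.88)^2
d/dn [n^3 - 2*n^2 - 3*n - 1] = 3*n^2 - 4*n - 3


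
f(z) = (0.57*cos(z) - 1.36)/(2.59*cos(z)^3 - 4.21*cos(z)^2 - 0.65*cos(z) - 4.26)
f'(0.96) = 0.17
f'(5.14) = -0.21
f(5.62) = 0.15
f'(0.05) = 0.01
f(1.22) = 0.24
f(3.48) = 0.20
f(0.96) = 0.19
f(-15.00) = 0.24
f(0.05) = 0.12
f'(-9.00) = 0.10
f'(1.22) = 0.23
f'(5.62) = -0.09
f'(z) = (0.57*cos(z) - 1.36)*(7.77*sin(z)*cos(z)^2 - 8.42*sin(z)*cos(z) - 0.65*sin(z))/(2.59*cos(z)^3 - 4.21*cos(z)^2 - 0.65*cos(z) - 4.26)^2 - 0.57*sin(z)/(2.59*cos(z)^3 - 4.21*cos(z)^2 - 0.65*cos(z) - 4.26)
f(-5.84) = 0.13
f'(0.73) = 0.11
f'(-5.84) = 0.06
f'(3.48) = 0.08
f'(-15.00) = 0.17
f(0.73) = 0.16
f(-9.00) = 0.21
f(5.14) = 0.22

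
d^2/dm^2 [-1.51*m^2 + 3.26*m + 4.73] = -3.02000000000000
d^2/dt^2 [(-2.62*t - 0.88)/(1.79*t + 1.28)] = 6.366672/(1.79*t + 1.28)^3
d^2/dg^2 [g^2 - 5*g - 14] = 2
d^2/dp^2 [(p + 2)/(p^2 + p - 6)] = 2*(-3*(p + 1)*(p^2 + p - 6) + (p + 2)*(2*p + 1)^2)/(p^2 + p - 6)^3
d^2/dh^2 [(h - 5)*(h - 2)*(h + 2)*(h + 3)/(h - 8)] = 6*(h^4 - 22*h^3 + 144*h^2 - 128*h - 364)/(h^3 - 24*h^2 + 192*h - 512)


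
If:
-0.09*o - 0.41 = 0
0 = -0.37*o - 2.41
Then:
No Solution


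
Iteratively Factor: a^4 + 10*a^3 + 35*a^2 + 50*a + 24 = (a + 3)*(a^3 + 7*a^2 + 14*a + 8) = (a + 3)*(a + 4)*(a^2 + 3*a + 2) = (a + 1)*(a + 3)*(a + 4)*(a + 2)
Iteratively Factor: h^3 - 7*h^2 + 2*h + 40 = (h - 4)*(h^2 - 3*h - 10) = (h - 5)*(h - 4)*(h + 2)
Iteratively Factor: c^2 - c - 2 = (c + 1)*(c - 2)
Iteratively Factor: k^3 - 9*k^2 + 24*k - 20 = (k - 2)*(k^2 - 7*k + 10) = (k - 5)*(k - 2)*(k - 2)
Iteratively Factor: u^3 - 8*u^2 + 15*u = (u)*(u^2 - 8*u + 15) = u*(u - 3)*(u - 5)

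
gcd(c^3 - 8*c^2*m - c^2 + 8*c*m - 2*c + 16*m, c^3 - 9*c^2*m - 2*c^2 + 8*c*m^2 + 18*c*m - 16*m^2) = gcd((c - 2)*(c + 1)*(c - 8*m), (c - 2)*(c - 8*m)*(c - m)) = c^2 - 8*c*m - 2*c + 16*m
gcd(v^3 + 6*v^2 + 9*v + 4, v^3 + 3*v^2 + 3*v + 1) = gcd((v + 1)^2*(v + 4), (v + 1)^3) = v^2 + 2*v + 1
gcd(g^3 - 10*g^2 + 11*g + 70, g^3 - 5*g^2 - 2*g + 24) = g + 2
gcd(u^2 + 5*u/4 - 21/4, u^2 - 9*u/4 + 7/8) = u - 7/4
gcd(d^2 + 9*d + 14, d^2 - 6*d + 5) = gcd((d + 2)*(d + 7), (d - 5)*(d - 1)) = 1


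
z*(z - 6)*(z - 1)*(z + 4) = z^4 - 3*z^3 - 22*z^2 + 24*z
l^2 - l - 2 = (l - 2)*(l + 1)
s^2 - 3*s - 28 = (s - 7)*(s + 4)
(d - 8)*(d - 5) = d^2 - 13*d + 40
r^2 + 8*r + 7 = (r + 1)*(r + 7)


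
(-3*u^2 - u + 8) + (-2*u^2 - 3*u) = -5*u^2 - 4*u + 8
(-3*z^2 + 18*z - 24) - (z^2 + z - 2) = -4*z^2 + 17*z - 22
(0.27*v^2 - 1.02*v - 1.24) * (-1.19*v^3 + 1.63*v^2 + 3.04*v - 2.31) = -0.3213*v^5 + 1.6539*v^4 + 0.6338*v^3 - 5.7457*v^2 - 1.4134*v + 2.8644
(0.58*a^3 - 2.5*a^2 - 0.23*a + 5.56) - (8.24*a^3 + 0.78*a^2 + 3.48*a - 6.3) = -7.66*a^3 - 3.28*a^2 - 3.71*a + 11.86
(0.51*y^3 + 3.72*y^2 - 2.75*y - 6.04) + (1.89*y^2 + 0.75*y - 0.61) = 0.51*y^3 + 5.61*y^2 - 2.0*y - 6.65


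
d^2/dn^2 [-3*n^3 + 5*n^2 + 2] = 10 - 18*n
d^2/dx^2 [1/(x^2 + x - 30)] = 2*(-x^2 - x + (2*x + 1)^2 + 30)/(x^2 + x - 30)^3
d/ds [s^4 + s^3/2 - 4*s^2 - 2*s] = 4*s^3 + 3*s^2/2 - 8*s - 2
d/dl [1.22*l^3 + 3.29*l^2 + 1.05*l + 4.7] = 3.66*l^2 + 6.58*l + 1.05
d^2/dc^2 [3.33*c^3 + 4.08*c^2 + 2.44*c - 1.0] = 19.98*c + 8.16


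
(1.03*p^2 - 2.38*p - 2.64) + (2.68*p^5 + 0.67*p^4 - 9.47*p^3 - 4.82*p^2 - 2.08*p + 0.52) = 2.68*p^5 + 0.67*p^4 - 9.47*p^3 - 3.79*p^2 - 4.46*p - 2.12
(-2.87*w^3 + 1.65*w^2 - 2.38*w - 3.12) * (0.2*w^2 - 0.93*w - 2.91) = -0.574*w^5 + 2.9991*w^4 + 6.3412*w^3 - 3.2121*w^2 + 9.8274*w + 9.0792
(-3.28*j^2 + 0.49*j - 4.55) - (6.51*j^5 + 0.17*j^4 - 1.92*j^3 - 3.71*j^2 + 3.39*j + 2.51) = -6.51*j^5 - 0.17*j^4 + 1.92*j^3 + 0.43*j^2 - 2.9*j - 7.06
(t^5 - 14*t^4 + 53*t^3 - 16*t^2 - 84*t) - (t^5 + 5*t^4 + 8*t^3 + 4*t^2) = -19*t^4 + 45*t^3 - 20*t^2 - 84*t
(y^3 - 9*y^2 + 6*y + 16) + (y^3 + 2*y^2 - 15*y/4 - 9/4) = 2*y^3 - 7*y^2 + 9*y/4 + 55/4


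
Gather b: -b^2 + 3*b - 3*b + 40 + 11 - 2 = 49 - b^2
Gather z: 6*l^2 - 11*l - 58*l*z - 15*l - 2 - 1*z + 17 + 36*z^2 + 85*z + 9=6*l^2 - 26*l + 36*z^2 + z*(84 - 58*l) + 24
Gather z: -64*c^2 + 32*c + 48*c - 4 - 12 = -64*c^2 + 80*c - 16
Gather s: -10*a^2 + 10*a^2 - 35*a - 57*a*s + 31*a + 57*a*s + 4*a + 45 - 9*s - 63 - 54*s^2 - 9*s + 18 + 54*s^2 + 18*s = 0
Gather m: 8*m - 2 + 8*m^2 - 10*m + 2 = 8*m^2 - 2*m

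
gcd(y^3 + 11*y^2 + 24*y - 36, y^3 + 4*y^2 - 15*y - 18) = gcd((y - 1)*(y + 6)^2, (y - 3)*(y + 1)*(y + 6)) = y + 6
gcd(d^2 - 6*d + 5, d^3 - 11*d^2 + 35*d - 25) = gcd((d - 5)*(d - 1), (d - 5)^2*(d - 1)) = d^2 - 6*d + 5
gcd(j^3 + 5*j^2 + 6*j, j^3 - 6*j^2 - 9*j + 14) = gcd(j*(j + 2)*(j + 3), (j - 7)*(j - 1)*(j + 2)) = j + 2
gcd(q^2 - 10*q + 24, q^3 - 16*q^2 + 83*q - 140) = q - 4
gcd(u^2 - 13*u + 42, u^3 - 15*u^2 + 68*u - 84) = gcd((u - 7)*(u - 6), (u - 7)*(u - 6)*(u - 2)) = u^2 - 13*u + 42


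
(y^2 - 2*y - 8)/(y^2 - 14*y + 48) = (y^2 - 2*y - 8)/(y^2 - 14*y + 48)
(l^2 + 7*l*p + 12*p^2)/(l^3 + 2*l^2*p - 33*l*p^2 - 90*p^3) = (-l - 4*p)/(-l^2 + l*p + 30*p^2)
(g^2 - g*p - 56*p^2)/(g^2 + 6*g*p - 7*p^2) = (-g + 8*p)/(-g + p)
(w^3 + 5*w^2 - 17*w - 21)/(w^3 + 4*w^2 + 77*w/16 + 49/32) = 32*(w^3 + 5*w^2 - 17*w - 21)/(32*w^3 + 128*w^2 + 154*w + 49)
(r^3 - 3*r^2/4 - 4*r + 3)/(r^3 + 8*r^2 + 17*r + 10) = (4*r^2 - 11*r + 6)/(4*(r^2 + 6*r + 5))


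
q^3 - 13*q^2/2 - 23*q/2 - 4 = (q - 8)*(q + 1/2)*(q + 1)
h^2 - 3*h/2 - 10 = (h - 4)*(h + 5/2)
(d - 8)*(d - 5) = d^2 - 13*d + 40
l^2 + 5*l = l*(l + 5)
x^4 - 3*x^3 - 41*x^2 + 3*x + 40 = (x - 8)*(x - 1)*(x + 1)*(x + 5)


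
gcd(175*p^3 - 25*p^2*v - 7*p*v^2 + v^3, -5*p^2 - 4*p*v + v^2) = 5*p - v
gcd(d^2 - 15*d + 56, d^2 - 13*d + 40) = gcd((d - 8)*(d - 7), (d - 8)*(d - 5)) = d - 8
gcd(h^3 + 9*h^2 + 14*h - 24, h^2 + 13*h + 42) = h + 6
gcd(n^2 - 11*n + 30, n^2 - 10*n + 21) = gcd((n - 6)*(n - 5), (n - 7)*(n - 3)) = 1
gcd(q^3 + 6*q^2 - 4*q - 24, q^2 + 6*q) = q + 6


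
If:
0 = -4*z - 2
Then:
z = -1/2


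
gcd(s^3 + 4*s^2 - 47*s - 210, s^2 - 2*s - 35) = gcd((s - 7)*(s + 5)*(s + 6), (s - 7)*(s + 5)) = s^2 - 2*s - 35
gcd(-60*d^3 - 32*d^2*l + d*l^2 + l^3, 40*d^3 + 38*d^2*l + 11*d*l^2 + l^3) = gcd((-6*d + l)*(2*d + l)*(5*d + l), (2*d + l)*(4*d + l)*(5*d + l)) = 10*d^2 + 7*d*l + l^2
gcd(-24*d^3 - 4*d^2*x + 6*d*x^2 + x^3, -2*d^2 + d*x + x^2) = 2*d + x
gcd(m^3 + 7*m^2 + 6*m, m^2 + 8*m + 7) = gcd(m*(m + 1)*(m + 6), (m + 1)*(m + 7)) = m + 1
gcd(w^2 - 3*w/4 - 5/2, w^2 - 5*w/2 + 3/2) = 1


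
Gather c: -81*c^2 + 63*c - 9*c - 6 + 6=-81*c^2 + 54*c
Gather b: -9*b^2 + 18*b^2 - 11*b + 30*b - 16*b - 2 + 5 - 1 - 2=9*b^2 + 3*b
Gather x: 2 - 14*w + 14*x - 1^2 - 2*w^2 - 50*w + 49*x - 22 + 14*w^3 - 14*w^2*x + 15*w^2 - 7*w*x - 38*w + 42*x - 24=14*w^3 + 13*w^2 - 102*w + x*(-14*w^2 - 7*w + 105) - 45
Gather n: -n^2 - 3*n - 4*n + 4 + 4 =-n^2 - 7*n + 8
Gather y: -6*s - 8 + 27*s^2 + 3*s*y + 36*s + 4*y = 27*s^2 + 30*s + y*(3*s + 4) - 8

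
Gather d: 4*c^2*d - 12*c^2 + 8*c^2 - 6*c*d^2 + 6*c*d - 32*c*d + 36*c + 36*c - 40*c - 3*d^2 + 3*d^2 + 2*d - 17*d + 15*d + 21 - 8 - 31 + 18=-4*c^2 - 6*c*d^2 + 32*c + d*(4*c^2 - 26*c)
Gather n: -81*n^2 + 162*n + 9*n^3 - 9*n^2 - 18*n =9*n^3 - 90*n^2 + 144*n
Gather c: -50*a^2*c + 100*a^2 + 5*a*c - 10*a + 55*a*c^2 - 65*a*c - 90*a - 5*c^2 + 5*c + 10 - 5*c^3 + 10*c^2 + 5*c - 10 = 100*a^2 - 100*a - 5*c^3 + c^2*(55*a + 5) + c*(-50*a^2 - 60*a + 10)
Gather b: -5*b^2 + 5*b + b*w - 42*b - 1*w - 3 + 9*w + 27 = -5*b^2 + b*(w - 37) + 8*w + 24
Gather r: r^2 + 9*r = r^2 + 9*r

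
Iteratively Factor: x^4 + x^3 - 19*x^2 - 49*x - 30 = (x - 5)*(x^3 + 6*x^2 + 11*x + 6) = (x - 5)*(x + 3)*(x^2 + 3*x + 2) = (x - 5)*(x + 1)*(x + 3)*(x + 2)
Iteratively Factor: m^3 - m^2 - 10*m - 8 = (m - 4)*(m^2 + 3*m + 2) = (m - 4)*(m + 2)*(m + 1)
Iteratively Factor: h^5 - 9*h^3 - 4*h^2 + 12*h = (h - 1)*(h^4 + h^3 - 8*h^2 - 12*h) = (h - 3)*(h - 1)*(h^3 + 4*h^2 + 4*h) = (h - 3)*(h - 1)*(h + 2)*(h^2 + 2*h) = (h - 3)*(h - 1)*(h + 2)^2*(h)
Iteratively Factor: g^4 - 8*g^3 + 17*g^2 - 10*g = (g - 5)*(g^3 - 3*g^2 + 2*g) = g*(g - 5)*(g^2 - 3*g + 2) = g*(g - 5)*(g - 1)*(g - 2)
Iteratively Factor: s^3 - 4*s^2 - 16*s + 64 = (s - 4)*(s^2 - 16) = (s - 4)*(s + 4)*(s - 4)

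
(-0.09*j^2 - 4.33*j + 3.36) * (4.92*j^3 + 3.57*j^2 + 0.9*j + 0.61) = -0.4428*j^5 - 21.6249*j^4 + 0.992099999999998*j^3 + 8.0433*j^2 + 0.3827*j + 2.0496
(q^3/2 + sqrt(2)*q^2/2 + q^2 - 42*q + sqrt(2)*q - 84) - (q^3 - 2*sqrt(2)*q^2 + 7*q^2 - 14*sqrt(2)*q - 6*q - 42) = -q^3/2 - 6*q^2 + 5*sqrt(2)*q^2/2 - 36*q + 15*sqrt(2)*q - 42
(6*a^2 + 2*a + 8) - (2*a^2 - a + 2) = 4*a^2 + 3*a + 6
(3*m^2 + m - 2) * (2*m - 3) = 6*m^3 - 7*m^2 - 7*m + 6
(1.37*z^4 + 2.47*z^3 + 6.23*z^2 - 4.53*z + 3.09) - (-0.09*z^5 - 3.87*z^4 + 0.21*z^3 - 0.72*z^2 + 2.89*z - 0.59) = 0.09*z^5 + 5.24*z^4 + 2.26*z^3 + 6.95*z^2 - 7.42*z + 3.68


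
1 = 1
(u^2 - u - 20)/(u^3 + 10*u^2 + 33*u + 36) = (u - 5)/(u^2 + 6*u + 9)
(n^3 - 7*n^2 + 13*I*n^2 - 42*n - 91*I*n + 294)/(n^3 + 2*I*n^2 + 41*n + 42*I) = (n^2 + n*(-7 + 6*I) - 42*I)/(n^2 - 5*I*n + 6)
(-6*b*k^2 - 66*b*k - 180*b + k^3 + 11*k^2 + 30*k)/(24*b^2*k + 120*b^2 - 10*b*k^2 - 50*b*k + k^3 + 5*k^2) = (-k - 6)/(4*b - k)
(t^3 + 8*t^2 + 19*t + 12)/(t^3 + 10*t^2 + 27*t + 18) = (t + 4)/(t + 6)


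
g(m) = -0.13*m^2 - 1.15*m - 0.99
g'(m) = -0.26*m - 1.15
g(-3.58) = 1.46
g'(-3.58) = -0.22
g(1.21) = -2.57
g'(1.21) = -1.46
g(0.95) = -2.20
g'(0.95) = -1.40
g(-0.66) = -0.29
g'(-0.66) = -0.98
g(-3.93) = 1.52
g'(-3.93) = -0.13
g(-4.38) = 1.55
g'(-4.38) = -0.01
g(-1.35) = 0.33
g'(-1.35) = -0.80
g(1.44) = -2.92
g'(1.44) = -1.52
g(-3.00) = 1.29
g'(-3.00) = -0.37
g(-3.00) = 1.29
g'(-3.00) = -0.37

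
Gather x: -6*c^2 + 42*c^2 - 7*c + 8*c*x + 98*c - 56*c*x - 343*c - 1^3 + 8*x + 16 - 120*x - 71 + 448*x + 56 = 36*c^2 - 252*c + x*(336 - 48*c)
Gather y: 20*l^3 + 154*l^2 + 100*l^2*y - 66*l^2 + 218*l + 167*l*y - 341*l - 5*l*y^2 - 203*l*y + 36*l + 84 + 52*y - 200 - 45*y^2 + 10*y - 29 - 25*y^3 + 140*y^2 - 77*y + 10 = 20*l^3 + 88*l^2 - 87*l - 25*y^3 + y^2*(95 - 5*l) + y*(100*l^2 - 36*l - 15) - 135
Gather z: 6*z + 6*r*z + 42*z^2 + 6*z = 42*z^2 + z*(6*r + 12)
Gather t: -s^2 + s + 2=-s^2 + s + 2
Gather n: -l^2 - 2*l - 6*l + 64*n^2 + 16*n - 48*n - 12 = -l^2 - 8*l + 64*n^2 - 32*n - 12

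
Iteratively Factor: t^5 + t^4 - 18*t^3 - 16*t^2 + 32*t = (t)*(t^4 + t^3 - 18*t^2 - 16*t + 32) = t*(t - 1)*(t^3 + 2*t^2 - 16*t - 32) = t*(t - 4)*(t - 1)*(t^2 + 6*t + 8) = t*(t - 4)*(t - 1)*(t + 4)*(t + 2)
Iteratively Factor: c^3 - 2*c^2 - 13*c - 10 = (c + 2)*(c^2 - 4*c - 5) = (c + 1)*(c + 2)*(c - 5)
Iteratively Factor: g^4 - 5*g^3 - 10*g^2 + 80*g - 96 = (g - 2)*(g^3 - 3*g^2 - 16*g + 48) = (g - 2)*(g + 4)*(g^2 - 7*g + 12) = (g - 3)*(g - 2)*(g + 4)*(g - 4)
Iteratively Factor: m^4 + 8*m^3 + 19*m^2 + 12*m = (m)*(m^3 + 8*m^2 + 19*m + 12) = m*(m + 3)*(m^2 + 5*m + 4) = m*(m + 1)*(m + 3)*(m + 4)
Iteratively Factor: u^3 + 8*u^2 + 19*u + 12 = (u + 3)*(u^2 + 5*u + 4) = (u + 3)*(u + 4)*(u + 1)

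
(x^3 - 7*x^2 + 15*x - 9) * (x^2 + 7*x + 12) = x^5 - 22*x^3 + 12*x^2 + 117*x - 108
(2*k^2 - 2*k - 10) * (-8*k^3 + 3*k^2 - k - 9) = -16*k^5 + 22*k^4 + 72*k^3 - 46*k^2 + 28*k + 90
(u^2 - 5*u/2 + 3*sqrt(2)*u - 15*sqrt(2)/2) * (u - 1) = u^3 - 7*u^2/2 + 3*sqrt(2)*u^2 - 21*sqrt(2)*u/2 + 5*u/2 + 15*sqrt(2)/2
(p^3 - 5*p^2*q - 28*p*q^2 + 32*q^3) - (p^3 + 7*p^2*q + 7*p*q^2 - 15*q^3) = -12*p^2*q - 35*p*q^2 + 47*q^3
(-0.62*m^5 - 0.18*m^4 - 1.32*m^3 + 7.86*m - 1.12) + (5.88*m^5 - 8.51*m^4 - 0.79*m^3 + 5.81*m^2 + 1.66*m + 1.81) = 5.26*m^5 - 8.69*m^4 - 2.11*m^3 + 5.81*m^2 + 9.52*m + 0.69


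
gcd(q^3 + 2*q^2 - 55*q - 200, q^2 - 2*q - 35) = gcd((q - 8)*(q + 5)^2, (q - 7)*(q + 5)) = q + 5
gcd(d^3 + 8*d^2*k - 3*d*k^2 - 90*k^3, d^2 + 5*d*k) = d + 5*k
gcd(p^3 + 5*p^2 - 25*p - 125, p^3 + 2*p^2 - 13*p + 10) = p + 5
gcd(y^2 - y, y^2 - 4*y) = y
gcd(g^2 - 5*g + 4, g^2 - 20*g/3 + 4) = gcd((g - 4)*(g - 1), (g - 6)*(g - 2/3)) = 1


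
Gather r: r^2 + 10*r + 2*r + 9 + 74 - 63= r^2 + 12*r + 20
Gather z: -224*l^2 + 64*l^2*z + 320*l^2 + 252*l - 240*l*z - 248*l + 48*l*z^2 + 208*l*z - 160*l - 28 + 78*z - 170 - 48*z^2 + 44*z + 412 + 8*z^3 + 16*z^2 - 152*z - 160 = 96*l^2 - 156*l + 8*z^3 + z^2*(48*l - 32) + z*(64*l^2 - 32*l - 30) + 54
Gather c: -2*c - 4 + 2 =-2*c - 2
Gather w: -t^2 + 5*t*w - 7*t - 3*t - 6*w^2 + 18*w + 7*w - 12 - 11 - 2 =-t^2 - 10*t - 6*w^2 + w*(5*t + 25) - 25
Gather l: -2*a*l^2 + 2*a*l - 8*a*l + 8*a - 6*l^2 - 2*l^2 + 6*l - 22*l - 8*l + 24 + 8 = 8*a + l^2*(-2*a - 8) + l*(-6*a - 24) + 32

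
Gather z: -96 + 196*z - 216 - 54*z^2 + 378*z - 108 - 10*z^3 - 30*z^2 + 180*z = -10*z^3 - 84*z^2 + 754*z - 420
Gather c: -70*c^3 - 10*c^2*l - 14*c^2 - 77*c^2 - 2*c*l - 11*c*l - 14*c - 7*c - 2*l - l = -70*c^3 + c^2*(-10*l - 91) + c*(-13*l - 21) - 3*l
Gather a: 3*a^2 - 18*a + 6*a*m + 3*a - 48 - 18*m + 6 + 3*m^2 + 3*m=3*a^2 + a*(6*m - 15) + 3*m^2 - 15*m - 42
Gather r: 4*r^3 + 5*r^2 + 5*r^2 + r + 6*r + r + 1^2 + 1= 4*r^3 + 10*r^2 + 8*r + 2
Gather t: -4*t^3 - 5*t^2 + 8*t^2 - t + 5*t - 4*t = -4*t^3 + 3*t^2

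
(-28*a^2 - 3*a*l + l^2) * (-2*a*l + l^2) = 56*a^3*l - 22*a^2*l^2 - 5*a*l^3 + l^4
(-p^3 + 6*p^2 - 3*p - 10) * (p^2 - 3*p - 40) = -p^5 + 9*p^4 + 19*p^3 - 241*p^2 + 150*p + 400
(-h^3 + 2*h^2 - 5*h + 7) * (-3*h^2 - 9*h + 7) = 3*h^5 + 3*h^4 - 10*h^3 + 38*h^2 - 98*h + 49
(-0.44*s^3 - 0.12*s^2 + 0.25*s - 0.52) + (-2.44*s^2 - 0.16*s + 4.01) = -0.44*s^3 - 2.56*s^2 + 0.09*s + 3.49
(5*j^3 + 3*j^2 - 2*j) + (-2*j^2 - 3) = 5*j^3 + j^2 - 2*j - 3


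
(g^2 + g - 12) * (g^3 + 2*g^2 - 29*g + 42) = g^5 + 3*g^4 - 39*g^3 - 11*g^2 + 390*g - 504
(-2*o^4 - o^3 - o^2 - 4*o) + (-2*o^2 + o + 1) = -2*o^4 - o^3 - 3*o^2 - 3*o + 1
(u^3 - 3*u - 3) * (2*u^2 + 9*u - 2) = 2*u^5 + 9*u^4 - 8*u^3 - 33*u^2 - 21*u + 6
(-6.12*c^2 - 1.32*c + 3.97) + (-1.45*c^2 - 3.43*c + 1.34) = -7.57*c^2 - 4.75*c + 5.31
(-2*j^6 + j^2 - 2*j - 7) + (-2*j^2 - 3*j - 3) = -2*j^6 - j^2 - 5*j - 10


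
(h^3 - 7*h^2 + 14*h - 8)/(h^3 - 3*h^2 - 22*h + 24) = (h^2 - 6*h + 8)/(h^2 - 2*h - 24)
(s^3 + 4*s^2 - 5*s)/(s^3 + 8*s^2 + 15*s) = (s - 1)/(s + 3)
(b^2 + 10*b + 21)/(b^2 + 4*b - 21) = (b + 3)/(b - 3)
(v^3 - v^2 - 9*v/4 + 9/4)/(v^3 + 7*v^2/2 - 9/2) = (v - 3/2)/(v + 3)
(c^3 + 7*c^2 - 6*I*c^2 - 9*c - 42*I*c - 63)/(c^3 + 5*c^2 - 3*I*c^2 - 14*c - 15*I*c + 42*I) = (c - 3*I)/(c - 2)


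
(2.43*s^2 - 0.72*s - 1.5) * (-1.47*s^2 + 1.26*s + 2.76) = -3.5721*s^4 + 4.1202*s^3 + 8.0046*s^2 - 3.8772*s - 4.14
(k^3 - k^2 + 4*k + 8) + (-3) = k^3 - k^2 + 4*k + 5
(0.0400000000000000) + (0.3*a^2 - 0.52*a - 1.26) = 0.3*a^2 - 0.52*a - 1.22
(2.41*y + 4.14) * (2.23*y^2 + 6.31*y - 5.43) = 5.3743*y^3 + 24.4393*y^2 + 13.0371*y - 22.4802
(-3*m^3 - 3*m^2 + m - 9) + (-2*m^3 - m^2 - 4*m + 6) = -5*m^3 - 4*m^2 - 3*m - 3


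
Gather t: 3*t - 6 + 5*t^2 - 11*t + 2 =5*t^2 - 8*t - 4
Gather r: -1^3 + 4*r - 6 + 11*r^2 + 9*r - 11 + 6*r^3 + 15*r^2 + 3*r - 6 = 6*r^3 + 26*r^2 + 16*r - 24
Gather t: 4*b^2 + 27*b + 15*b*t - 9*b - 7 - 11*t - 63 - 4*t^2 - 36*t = 4*b^2 + 18*b - 4*t^2 + t*(15*b - 47) - 70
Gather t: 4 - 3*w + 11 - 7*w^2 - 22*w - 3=-7*w^2 - 25*w + 12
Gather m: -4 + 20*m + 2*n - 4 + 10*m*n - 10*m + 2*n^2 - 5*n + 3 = m*(10*n + 10) + 2*n^2 - 3*n - 5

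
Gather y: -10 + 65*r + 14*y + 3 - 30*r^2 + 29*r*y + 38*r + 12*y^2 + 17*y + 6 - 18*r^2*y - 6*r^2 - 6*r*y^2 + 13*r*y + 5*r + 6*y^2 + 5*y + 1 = -36*r^2 + 108*r + y^2*(18 - 6*r) + y*(-18*r^2 + 42*r + 36)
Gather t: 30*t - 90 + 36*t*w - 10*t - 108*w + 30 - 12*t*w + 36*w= t*(24*w + 20) - 72*w - 60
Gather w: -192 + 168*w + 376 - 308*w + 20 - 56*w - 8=196 - 196*w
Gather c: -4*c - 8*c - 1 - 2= -12*c - 3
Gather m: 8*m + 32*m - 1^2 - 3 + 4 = 40*m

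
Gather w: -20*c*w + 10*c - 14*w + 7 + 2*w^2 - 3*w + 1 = 10*c + 2*w^2 + w*(-20*c - 17) + 8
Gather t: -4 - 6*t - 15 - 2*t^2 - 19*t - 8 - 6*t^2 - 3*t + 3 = -8*t^2 - 28*t - 24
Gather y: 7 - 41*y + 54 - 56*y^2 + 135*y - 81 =-56*y^2 + 94*y - 20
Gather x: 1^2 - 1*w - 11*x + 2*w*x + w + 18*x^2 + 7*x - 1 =18*x^2 + x*(2*w - 4)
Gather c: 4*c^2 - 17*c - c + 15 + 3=4*c^2 - 18*c + 18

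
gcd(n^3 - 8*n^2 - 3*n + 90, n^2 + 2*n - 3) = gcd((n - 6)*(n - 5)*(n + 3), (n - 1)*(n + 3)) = n + 3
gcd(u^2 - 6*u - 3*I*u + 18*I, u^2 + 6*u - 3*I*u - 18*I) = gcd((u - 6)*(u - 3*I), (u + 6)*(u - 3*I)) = u - 3*I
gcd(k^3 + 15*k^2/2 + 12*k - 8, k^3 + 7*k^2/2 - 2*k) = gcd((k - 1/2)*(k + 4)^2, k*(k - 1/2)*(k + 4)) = k^2 + 7*k/2 - 2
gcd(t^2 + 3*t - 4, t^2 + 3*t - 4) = t^2 + 3*t - 4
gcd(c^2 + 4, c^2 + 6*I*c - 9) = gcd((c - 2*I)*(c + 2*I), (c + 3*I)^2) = 1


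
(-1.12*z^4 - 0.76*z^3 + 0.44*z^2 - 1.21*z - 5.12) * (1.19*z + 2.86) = -1.3328*z^5 - 4.1076*z^4 - 1.65*z^3 - 0.1815*z^2 - 9.5534*z - 14.6432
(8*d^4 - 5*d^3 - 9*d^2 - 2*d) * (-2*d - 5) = -16*d^5 - 30*d^4 + 43*d^3 + 49*d^2 + 10*d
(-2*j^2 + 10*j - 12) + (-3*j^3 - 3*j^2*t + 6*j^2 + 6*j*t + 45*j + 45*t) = -3*j^3 - 3*j^2*t + 4*j^2 + 6*j*t + 55*j + 45*t - 12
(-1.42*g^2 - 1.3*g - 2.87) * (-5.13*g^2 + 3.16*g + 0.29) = 7.2846*g^4 + 2.1818*g^3 + 10.2033*g^2 - 9.4462*g - 0.8323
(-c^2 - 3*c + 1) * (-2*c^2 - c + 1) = 2*c^4 + 7*c^3 - 4*c + 1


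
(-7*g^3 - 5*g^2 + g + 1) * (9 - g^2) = 7*g^5 + 5*g^4 - 64*g^3 - 46*g^2 + 9*g + 9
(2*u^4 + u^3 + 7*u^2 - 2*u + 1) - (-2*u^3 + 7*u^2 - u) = 2*u^4 + 3*u^3 - u + 1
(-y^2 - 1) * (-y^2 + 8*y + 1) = y^4 - 8*y^3 - 8*y - 1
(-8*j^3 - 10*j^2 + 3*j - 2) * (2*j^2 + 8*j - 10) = -16*j^5 - 84*j^4 + 6*j^3 + 120*j^2 - 46*j + 20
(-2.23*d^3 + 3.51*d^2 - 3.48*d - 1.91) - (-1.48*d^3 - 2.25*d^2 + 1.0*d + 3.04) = -0.75*d^3 + 5.76*d^2 - 4.48*d - 4.95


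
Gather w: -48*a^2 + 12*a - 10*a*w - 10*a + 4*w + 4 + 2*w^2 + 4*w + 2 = -48*a^2 + 2*a + 2*w^2 + w*(8 - 10*a) + 6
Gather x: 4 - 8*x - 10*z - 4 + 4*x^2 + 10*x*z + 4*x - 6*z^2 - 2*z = 4*x^2 + x*(10*z - 4) - 6*z^2 - 12*z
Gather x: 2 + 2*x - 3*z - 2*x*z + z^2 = x*(2 - 2*z) + z^2 - 3*z + 2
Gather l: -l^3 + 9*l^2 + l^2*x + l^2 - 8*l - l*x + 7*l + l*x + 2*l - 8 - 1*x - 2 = -l^3 + l^2*(x + 10) + l - x - 10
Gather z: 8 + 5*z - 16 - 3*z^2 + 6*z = -3*z^2 + 11*z - 8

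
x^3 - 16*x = x*(x - 4)*(x + 4)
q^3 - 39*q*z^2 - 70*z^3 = (q - 7*z)*(q + 2*z)*(q + 5*z)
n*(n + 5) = n^2 + 5*n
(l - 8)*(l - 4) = l^2 - 12*l + 32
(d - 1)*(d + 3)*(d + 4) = d^3 + 6*d^2 + 5*d - 12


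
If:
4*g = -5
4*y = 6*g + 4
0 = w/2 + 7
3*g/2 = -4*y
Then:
No Solution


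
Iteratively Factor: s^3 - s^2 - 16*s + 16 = (s - 1)*(s^2 - 16) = (s - 4)*(s - 1)*(s + 4)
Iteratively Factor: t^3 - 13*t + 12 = (t + 4)*(t^2 - 4*t + 3) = (t - 3)*(t + 4)*(t - 1)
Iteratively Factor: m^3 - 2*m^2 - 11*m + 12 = (m + 3)*(m^2 - 5*m + 4) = (m - 1)*(m + 3)*(m - 4)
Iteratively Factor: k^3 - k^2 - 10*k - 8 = (k + 2)*(k^2 - 3*k - 4) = (k + 1)*(k + 2)*(k - 4)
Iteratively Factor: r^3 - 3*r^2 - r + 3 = (r + 1)*(r^2 - 4*r + 3) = (r - 1)*(r + 1)*(r - 3)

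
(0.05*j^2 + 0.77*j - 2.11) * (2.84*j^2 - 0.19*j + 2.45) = 0.142*j^4 + 2.1773*j^3 - 6.0162*j^2 + 2.2874*j - 5.1695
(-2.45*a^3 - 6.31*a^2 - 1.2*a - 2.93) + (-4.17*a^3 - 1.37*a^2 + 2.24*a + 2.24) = -6.62*a^3 - 7.68*a^2 + 1.04*a - 0.69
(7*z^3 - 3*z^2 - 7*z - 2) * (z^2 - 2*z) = 7*z^5 - 17*z^4 - z^3 + 12*z^2 + 4*z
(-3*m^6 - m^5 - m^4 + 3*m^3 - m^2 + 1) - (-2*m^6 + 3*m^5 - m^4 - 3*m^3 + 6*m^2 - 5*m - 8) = -m^6 - 4*m^5 + 6*m^3 - 7*m^2 + 5*m + 9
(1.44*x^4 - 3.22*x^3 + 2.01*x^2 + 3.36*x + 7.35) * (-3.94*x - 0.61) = -5.6736*x^5 + 11.8084*x^4 - 5.9552*x^3 - 14.4645*x^2 - 31.0086*x - 4.4835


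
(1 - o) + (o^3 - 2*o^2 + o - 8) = o^3 - 2*o^2 - 7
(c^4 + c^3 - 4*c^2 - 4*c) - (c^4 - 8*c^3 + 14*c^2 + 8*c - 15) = 9*c^3 - 18*c^2 - 12*c + 15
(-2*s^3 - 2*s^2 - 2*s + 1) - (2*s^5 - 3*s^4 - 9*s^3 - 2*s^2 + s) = -2*s^5 + 3*s^4 + 7*s^3 - 3*s + 1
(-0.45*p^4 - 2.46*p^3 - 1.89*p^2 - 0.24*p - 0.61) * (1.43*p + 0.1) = -0.6435*p^5 - 3.5628*p^4 - 2.9487*p^3 - 0.5322*p^2 - 0.8963*p - 0.061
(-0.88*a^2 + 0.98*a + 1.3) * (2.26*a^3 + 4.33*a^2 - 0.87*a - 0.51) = -1.9888*a^5 - 1.5956*a^4 + 7.947*a^3 + 5.2252*a^2 - 1.6308*a - 0.663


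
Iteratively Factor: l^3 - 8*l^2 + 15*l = (l)*(l^2 - 8*l + 15) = l*(l - 3)*(l - 5)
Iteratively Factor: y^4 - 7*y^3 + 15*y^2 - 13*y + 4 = (y - 1)*(y^3 - 6*y^2 + 9*y - 4) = (y - 4)*(y - 1)*(y^2 - 2*y + 1) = (y - 4)*(y - 1)^2*(y - 1)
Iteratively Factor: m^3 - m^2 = (m)*(m^2 - m) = m*(m - 1)*(m)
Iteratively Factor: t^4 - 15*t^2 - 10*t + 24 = (t - 1)*(t^3 + t^2 - 14*t - 24) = (t - 4)*(t - 1)*(t^2 + 5*t + 6) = (t - 4)*(t - 1)*(t + 3)*(t + 2)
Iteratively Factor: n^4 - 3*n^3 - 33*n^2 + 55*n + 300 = (n - 5)*(n^3 + 2*n^2 - 23*n - 60) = (n - 5)*(n + 4)*(n^2 - 2*n - 15) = (n - 5)^2*(n + 4)*(n + 3)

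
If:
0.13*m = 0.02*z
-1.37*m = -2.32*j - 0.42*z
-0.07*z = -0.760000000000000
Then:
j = -0.98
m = 1.67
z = 10.86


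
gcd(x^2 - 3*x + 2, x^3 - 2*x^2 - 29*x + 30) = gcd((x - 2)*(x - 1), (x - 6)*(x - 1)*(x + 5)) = x - 1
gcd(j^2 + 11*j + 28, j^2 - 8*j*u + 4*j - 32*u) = j + 4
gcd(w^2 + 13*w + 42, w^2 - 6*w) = 1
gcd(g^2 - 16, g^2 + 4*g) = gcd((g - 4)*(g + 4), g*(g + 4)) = g + 4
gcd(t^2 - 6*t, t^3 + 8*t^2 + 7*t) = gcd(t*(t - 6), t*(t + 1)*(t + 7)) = t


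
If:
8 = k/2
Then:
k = 16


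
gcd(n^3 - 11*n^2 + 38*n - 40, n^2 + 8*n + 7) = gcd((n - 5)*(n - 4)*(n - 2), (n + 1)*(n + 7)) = 1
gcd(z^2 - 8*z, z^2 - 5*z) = z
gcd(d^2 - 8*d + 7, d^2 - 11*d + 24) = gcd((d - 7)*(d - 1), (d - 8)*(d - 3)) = 1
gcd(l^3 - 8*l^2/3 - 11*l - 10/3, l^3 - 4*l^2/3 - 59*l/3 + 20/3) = l - 5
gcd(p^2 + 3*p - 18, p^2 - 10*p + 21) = p - 3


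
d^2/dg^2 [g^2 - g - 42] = 2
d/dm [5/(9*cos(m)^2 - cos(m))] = 5*(-sin(m)/cos(m)^2 + 18*tan(m))/(9*cos(m) - 1)^2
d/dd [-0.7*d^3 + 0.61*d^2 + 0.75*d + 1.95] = -2.1*d^2 + 1.22*d + 0.75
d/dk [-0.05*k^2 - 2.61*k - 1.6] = -0.1*k - 2.61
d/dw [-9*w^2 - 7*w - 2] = -18*w - 7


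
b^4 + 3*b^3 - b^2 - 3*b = b*(b - 1)*(b + 1)*(b + 3)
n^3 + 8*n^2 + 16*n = n*(n + 4)^2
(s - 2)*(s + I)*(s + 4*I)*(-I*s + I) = -I*s^4 + 5*s^3 + 3*I*s^3 - 15*s^2 + 2*I*s^2 + 10*s - 12*I*s + 8*I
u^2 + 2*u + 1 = (u + 1)^2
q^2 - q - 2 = (q - 2)*(q + 1)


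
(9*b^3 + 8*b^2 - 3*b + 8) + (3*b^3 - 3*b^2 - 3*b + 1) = 12*b^3 + 5*b^2 - 6*b + 9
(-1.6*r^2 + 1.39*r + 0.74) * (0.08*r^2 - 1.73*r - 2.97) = -0.128*r^4 + 2.8792*r^3 + 2.4065*r^2 - 5.4085*r - 2.1978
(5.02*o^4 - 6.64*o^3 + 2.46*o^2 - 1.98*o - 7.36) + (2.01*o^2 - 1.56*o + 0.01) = 5.02*o^4 - 6.64*o^3 + 4.47*o^2 - 3.54*o - 7.35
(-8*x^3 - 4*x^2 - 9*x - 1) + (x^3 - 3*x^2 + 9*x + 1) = -7*x^3 - 7*x^2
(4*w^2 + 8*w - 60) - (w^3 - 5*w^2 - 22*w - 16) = -w^3 + 9*w^2 + 30*w - 44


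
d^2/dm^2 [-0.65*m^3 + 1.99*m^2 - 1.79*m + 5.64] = 3.98 - 3.9*m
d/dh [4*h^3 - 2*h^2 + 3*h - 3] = 12*h^2 - 4*h + 3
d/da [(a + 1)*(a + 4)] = 2*a + 5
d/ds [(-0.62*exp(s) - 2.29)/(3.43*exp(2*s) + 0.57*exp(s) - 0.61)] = (2.1266*exp(2*s) + 15.7094*exp(s) + 1.6835)*exp(s)/(11.7649*exp(4*s) + 3.9102*exp(3*s) - 3.8597*exp(2*s) - 0.6954*exp(s) + 0.3721)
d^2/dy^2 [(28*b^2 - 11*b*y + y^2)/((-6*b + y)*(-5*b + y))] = b^2*(-364*b^2 + 132*b*y - 12*y^2)/(27000*b^6 - 29700*b^5*y + 13590*b^4*y^2 - 3311*b^3*y^3 + 453*b^2*y^4 - 33*b*y^5 + y^6)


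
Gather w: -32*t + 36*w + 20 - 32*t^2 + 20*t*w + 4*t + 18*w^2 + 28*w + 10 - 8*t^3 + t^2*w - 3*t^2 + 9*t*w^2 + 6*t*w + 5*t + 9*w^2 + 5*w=-8*t^3 - 35*t^2 - 23*t + w^2*(9*t + 27) + w*(t^2 + 26*t + 69) + 30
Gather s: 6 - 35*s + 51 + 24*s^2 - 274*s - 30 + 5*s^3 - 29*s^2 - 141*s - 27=5*s^3 - 5*s^2 - 450*s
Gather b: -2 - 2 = -4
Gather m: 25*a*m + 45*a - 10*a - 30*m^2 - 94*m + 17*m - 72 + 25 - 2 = 35*a - 30*m^2 + m*(25*a - 77) - 49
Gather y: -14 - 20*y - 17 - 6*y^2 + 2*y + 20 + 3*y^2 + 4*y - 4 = -3*y^2 - 14*y - 15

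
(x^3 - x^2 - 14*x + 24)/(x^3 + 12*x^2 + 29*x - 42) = (x^3 - x^2 - 14*x + 24)/(x^3 + 12*x^2 + 29*x - 42)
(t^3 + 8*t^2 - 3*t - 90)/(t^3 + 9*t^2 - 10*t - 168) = (t^2 + 2*t - 15)/(t^2 + 3*t - 28)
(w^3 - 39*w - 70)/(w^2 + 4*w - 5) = (w^2 - 5*w - 14)/(w - 1)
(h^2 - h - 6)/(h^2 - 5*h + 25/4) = 4*(h^2 - h - 6)/(4*h^2 - 20*h + 25)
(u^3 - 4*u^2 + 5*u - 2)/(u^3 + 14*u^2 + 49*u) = (u^3 - 4*u^2 + 5*u - 2)/(u*(u^2 + 14*u + 49))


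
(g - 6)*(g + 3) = g^2 - 3*g - 18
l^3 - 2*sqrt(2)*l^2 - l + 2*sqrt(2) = (l - 1)*(l + 1)*(l - 2*sqrt(2))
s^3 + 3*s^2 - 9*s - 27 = (s - 3)*(s + 3)^2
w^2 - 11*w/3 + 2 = (w - 3)*(w - 2/3)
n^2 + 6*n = n*(n + 6)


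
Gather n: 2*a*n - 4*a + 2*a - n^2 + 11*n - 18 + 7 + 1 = -2*a - n^2 + n*(2*a + 11) - 10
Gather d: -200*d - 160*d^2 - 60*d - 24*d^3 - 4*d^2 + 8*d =-24*d^3 - 164*d^2 - 252*d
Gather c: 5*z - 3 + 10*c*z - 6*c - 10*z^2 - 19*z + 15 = c*(10*z - 6) - 10*z^2 - 14*z + 12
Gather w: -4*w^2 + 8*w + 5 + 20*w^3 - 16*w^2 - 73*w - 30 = 20*w^3 - 20*w^2 - 65*w - 25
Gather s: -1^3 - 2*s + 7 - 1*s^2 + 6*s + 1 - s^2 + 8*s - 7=-2*s^2 + 12*s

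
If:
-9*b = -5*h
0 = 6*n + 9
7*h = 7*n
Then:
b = -5/6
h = -3/2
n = -3/2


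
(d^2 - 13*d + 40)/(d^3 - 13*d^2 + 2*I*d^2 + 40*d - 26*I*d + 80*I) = 1/(d + 2*I)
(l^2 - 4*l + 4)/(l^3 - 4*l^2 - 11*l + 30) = (l - 2)/(l^2 - 2*l - 15)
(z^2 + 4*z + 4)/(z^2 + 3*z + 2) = (z + 2)/(z + 1)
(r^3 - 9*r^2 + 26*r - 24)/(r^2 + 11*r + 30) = (r^3 - 9*r^2 + 26*r - 24)/(r^2 + 11*r + 30)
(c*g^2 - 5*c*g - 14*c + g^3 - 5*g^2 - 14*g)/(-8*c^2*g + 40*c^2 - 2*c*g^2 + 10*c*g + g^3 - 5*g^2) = (-c*g^2 + 5*c*g + 14*c - g^3 + 5*g^2 + 14*g)/(8*c^2*g - 40*c^2 + 2*c*g^2 - 10*c*g - g^3 + 5*g^2)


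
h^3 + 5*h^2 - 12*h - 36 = (h - 3)*(h + 2)*(h + 6)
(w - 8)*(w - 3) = w^2 - 11*w + 24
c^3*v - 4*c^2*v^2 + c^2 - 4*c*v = c*(c - 4*v)*(c*v + 1)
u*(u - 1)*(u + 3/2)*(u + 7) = u^4 + 15*u^3/2 + 2*u^2 - 21*u/2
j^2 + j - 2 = (j - 1)*(j + 2)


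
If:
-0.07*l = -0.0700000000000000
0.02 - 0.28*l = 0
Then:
No Solution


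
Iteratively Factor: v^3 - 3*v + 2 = (v - 1)*(v^2 + v - 2) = (v - 1)^2*(v + 2)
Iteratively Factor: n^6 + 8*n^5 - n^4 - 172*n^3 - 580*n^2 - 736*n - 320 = (n + 4)*(n^5 + 4*n^4 - 17*n^3 - 104*n^2 - 164*n - 80) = (n + 2)*(n + 4)*(n^4 + 2*n^3 - 21*n^2 - 62*n - 40) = (n + 1)*(n + 2)*(n + 4)*(n^3 + n^2 - 22*n - 40) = (n + 1)*(n + 2)^2*(n + 4)*(n^2 - n - 20) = (n + 1)*(n + 2)^2*(n + 4)^2*(n - 5)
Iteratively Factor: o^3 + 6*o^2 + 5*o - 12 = (o + 3)*(o^2 + 3*o - 4) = (o - 1)*(o + 3)*(o + 4)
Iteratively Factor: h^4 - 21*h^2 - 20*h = (h + 1)*(h^3 - h^2 - 20*h) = (h + 1)*(h + 4)*(h^2 - 5*h) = (h - 5)*(h + 1)*(h + 4)*(h)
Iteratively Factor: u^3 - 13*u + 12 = (u - 3)*(u^2 + 3*u - 4) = (u - 3)*(u - 1)*(u + 4)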